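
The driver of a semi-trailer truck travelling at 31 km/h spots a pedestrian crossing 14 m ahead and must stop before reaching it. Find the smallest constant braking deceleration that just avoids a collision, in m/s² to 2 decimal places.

Required deceleration ≈ 2.65 m/s²

31 km/h ÷ 3.6 = 8.6111 m/s.
v² = 2a·d ⇒ a = v²/(2d) = 8.6111² / (2 × 14.000) = 74.151 / 28.000 = 2.6482 m/s².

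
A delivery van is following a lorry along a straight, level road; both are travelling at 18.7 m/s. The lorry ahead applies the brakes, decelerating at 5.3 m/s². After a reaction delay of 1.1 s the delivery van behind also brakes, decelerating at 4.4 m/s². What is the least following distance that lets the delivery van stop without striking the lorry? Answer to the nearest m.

Minimum gap ≈ 27 m

Leader travels v²/(2a_L) = 349.690 / 10.600 = 32.990 m before stopping.
Follower covers v·t_r = 18.7000 × 1.1 = 20.570 m while reacting, then v²/(2a_F) = 349.690 / 8.800 = 39.737 m while braking, for a total of 20.570 + 39.737 = 60.307 m.
Since a_F ≤ a_L and the follower starts braking later, the follower is never slower than the leader, so the closest approach is when both have stopped.
Minimum gap = 60.307 − 32.990 = 27.317 m.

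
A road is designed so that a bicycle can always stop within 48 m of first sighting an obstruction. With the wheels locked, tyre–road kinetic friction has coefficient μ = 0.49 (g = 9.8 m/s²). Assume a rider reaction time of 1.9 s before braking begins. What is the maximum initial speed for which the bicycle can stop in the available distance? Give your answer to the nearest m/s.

a = μg = 0.49 × 9.8 = 4.802 m/s².
Stopping distance: v·t_r + v²/(2a) = 48 with t_r = 1.9 s and a = 4.802 m/s².
So v² + 18.248 v − 460.99 = 0.
Positive root: v = −a·t_r + √((a·t_r)² + 2a·d) = −9.124 + √(83.247 + 460.99) = 14.2049 m/s.

Maximum speed ≈ 14 m/s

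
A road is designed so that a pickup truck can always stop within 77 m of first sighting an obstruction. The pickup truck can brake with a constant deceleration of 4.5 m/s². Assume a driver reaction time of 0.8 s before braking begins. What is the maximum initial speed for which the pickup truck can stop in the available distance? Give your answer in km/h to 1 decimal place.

Stopping distance: v·t_r + v²/(2a) = 77 with t_r = 0.8 s and a = 4.500 m/s².
So v² + 7.200 v − 693.00 = 0.
Positive root: v = −a·t_r + √((a·t_r)² + 2a·d) = −3.600 + √(12.960 + 693.00) = 22.9699 m/s.
22.9699 m/s × 3.6 = 82.692 km/h.

Maximum speed ≈ 82.7 km/h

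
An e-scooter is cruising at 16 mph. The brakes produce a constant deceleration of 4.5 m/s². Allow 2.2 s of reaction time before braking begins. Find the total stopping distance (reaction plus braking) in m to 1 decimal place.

16 mph × 0.44704 = 7.1526 m/s.
Reaction distance = v·t_r = 7.1526 × 2.2 = 15.736 m.
Braking distance = v²/(2a) = 7.1526² / (2 × 4.500) = 51.160 / 9.000 = 5.684 m.
Total = 15.736 + 5.684 = 21.420 m.

Total stopping distance ≈ 21.4 m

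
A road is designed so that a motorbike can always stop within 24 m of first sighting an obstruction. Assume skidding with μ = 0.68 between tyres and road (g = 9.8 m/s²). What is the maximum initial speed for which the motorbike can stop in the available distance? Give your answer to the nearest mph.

a = μg = 0.68 × 9.8 = 6.664 m/s².
v²/(2a) = d ⇒ v = √(2 × 6.664 × 24) = √319.87 = 17.8849 m/s.
17.8849 m/s ÷ 0.44704 = 40.007 mph.

Maximum speed ≈ 40 mph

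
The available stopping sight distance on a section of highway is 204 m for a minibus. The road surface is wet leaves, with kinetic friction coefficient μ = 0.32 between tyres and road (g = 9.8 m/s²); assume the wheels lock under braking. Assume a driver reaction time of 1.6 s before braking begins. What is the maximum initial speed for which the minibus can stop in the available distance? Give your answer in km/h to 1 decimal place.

Maximum speed ≈ 112.0 km/h

a = μg = 0.32 × 9.8 = 3.136 m/s².
Stopping distance: v·t_r + v²/(2a) = 204 with t_r = 1.6 s and a = 3.136 m/s².
So v² + 10.035 v − 1279.49 = 0.
Positive root: v = −a·t_r + √((a·t_r)² + 2a·d) = −5.018 + √(25.180 + 1279.49) = 31.1022 m/s.
31.1022 m/s × 3.6 = 111.968 km/h.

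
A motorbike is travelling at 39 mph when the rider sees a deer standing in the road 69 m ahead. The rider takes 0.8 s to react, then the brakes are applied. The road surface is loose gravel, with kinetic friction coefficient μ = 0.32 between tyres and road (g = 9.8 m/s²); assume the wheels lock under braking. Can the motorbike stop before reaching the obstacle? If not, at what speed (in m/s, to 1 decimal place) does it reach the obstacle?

Yes — it stops about 6.6 m short of the obstacle, so it never reaches it

39 mph × 0.44704 = 17.4346 m/s.
a = μg = 0.32 × 9.8 = 3.136 m/s².
Reaction distance = 17.4346 × 0.8 = 13.948 m.
Braking distance = v²/(2a) = 303.965 / 6.272 = 48.464 m.
Total stopping distance = 13.948 + 48.464 = 62.412 m, vs 69 m available — it stops with 69 − 62.412 = 6.588 m to spare.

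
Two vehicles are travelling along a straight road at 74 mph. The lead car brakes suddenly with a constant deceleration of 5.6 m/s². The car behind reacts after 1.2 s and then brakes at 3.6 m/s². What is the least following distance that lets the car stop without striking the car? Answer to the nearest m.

Minimum gap ≈ 94 m

74 mph × 0.44704 = 33.0810 m/s.
Leader travels v²/(2a_L) = 1094.353 / 11.200 = 97.710 m before stopping.
Follower covers v·t_r = 33.0810 × 1.2 = 39.697 m while reacting, then v²/(2a_F) = 1094.353 / 7.200 = 151.993 m while braking, for a total of 39.697 + 151.993 = 191.690 m.
Since a_F ≤ a_L and the follower starts braking later, the follower is never slower than the leader, so the closest approach is when both have stopped.
Minimum gap = 191.690 − 97.710 = 93.980 m.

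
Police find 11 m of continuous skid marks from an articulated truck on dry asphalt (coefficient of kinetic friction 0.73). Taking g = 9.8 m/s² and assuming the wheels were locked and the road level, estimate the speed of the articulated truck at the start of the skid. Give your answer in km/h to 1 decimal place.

Initial speed ≈ 45.2 km/h

Deceleration a = μg = 0.73 × 9.8 = 7.154 m/s².
v = √(2a·d) = √(2 × 7.154 × 11) = √157.388 = 12.5454 m/s.
= 12.5454 × 3.6 = 45.163 km/h.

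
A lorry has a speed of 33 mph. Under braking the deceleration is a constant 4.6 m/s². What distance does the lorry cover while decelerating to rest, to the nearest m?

Braking distance ≈ 24 m

33 mph × 0.44704 = 14.7523 m/s.
Braking distance = v²/(2a) = 14.7523² / (2 × 4.600) = 217.630 / 9.200 = 23.655 m.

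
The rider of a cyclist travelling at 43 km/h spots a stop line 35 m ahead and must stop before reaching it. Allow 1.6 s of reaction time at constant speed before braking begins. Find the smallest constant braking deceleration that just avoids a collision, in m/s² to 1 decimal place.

Required deceleration ≈ 4.5 m/s²

43 km/h ÷ 3.6 = 11.9444 m/s.
Distance covered during reaction = 11.9444 × 1.6 = 19.111 m.
Distance available for braking: 35 − 19.111 = 15.889 m.
v² = 2a·d ⇒ a = v²/(2d) = 11.9444² / (2 × 15.889) = 142.669 / 31.778 = 4.4896 m/s².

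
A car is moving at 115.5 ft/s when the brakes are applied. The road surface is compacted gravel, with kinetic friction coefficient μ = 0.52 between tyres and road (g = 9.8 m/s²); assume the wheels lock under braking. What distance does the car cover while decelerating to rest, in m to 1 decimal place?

115.5 ft/s × 0.3048 = 35.2044 m/s.
a = μg = 0.52 × 9.8 = 5.096 m/s².
Braking distance = v²/(2a) = 35.2044² / (2 × 5.096) = 1239.350 / 10.192 = 121.600 m.

Braking distance ≈ 121.6 m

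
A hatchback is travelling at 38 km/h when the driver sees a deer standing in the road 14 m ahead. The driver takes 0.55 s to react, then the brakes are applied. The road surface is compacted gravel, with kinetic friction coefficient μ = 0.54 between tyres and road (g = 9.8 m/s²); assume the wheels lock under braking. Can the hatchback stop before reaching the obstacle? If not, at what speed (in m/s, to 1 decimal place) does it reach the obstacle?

No — it strikes the obstacle at 5.0 m/s

38 km/h ÷ 3.6 = 10.5556 m/s.
a = μg = 0.54 × 9.8 = 5.292 m/s².
Reaction distance = 10.5556 × 0.55 = 5.806 m.
Braking distance needed to stop: v²/(2a) = 111.421 / 10.584 = 10.527 m, so total needed = 5.806 + 10.527 = 16.333 m > 14 m — it cannot stop.
Distance remaining when braking begins: 14 − 5.806 = 8.194 m.
v² = v₀² − 2a·d = 111.421 − 2 × 5.292 × 8.194 = 24.696 m²/s².
v = √24.696 = 4.970 m/s.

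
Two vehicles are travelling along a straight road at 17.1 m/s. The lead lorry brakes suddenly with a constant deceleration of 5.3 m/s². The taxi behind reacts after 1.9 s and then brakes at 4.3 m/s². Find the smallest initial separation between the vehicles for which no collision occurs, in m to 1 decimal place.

Leader travels v²/(2a_L) = 292.410 / 10.600 = 27.586 m before stopping.
Follower covers v·t_r = 17.1000 × 1.9 = 32.490 m while reacting, then v²/(2a_F) = 292.410 / 8.600 = 34.001 m while braking, for a total of 32.490 + 34.001 = 66.491 m.
Since a_F ≤ a_L and the follower starts braking later, the follower is never slower than the leader, so the closest approach is when both have stopped.
Minimum gap = 66.491 − 27.586 = 38.905 m.

Minimum gap ≈ 38.9 m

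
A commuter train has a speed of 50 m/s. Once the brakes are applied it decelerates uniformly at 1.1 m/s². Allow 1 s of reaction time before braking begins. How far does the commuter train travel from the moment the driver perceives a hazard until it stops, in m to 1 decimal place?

Reaction distance = v·t_r = 50.0000 × 1 = 50.000 m.
Braking distance = v²/(2a) = 50.0000² / (2 × 1.100) = 2500.000 / 2.200 = 1136.364 m.
Total = 50.000 + 1136.364 = 1186.364 m.

Total stopping distance ≈ 1186.4 m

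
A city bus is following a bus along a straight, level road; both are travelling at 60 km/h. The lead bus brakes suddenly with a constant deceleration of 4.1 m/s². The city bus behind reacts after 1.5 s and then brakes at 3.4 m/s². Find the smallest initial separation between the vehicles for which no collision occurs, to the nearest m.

Minimum gap ≈ 32 m

60 km/h ÷ 3.6 = 16.6667 m/s.
Leader travels v²/(2a_L) = 277.779 / 8.200 = 33.875 m before stopping.
Follower covers v·t_r = 16.6667 × 1.5 = 25.000 m while reacting, then v²/(2a_F) = 277.779 / 6.800 = 40.850 m while braking, for a total of 25.000 + 40.850 = 65.850 m.
Since a_F ≤ a_L and the follower starts braking later, the follower is never slower than the leader, so the closest approach is when both have stopped.
Minimum gap = 65.850 − 33.875 = 31.975 m.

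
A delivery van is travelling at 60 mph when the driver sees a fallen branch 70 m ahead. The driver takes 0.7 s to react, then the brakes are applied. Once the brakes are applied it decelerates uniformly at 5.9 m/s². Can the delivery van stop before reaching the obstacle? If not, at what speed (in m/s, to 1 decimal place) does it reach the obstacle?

No — it strikes the obstacle at 10.7 m/s

60 mph × 0.44704 = 26.8224 m/s.
Reaction distance = 26.8224 × 0.7 = 18.776 m.
Braking distance needed to stop: v²/(2a) = 719.441 / 11.800 = 60.970 m, so total needed = 18.776 + 60.970 = 79.746 m > 70 m — it cannot stop.
Distance remaining when braking begins: 70 − 18.776 = 51.224 m.
v² = v₀² − 2a·d = 719.441 − 2 × 5.900 × 51.224 = 114.998 m²/s².
v = √114.998 = 10.724 m/s.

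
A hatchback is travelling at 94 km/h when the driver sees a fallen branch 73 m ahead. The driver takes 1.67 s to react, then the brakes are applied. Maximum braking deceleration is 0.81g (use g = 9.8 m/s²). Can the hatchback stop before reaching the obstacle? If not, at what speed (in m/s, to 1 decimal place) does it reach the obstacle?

94 km/h ÷ 3.6 = 26.1111 m/s.
a = 0.81 × 9.8 = 7.938 m/s².
Reaction distance = 26.1111 × 1.67 = 43.606 m.
Braking distance needed to stop: v²/(2a) = 681.790 / 15.876 = 42.945 m, so total needed = 43.606 + 42.945 = 86.551 m > 73 m — it cannot stop.
Distance remaining when braking begins: 73 − 43.606 = 29.394 m.
v² = v₀² − 2a·d = 681.790 − 2 × 7.938 × 29.394 = 215.131 m²/s².
v = √215.131 = 14.667 m/s.

No — it strikes the obstacle at 14.7 m/s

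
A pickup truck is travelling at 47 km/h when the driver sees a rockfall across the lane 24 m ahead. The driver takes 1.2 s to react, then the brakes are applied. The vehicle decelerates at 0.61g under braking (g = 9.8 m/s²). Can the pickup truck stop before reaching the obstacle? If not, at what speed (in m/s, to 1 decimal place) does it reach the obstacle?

47 km/h ÷ 3.6 = 13.0556 m/s.
a = 0.61 × 9.8 = 5.978 m/s².
Reaction distance = 13.0556 × 1.2 = 15.667 m.
Braking distance needed to stop: v²/(2a) = 170.449 / 11.956 = 14.256 m, so total needed = 15.667 + 14.256 = 29.923 m > 24 m — it cannot stop.
Distance remaining when braking begins: 24 − 15.667 = 8.333 m.
v² = v₀² − 2a·d = 170.449 − 2 × 5.978 × 8.333 = 70.820 m²/s².
v = √70.820 = 8.415 m/s.

No — it strikes the obstacle at 8.4 m/s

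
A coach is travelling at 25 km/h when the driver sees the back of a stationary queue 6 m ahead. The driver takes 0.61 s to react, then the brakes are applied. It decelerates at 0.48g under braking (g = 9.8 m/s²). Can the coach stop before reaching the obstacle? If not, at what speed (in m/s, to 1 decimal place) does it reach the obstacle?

25 km/h ÷ 3.6 = 6.9444 m/s.
a = 0.48 × 9.8 = 4.704 m/s².
Reaction distance = 6.9444 × 0.61 = 4.236 m.
Braking distance needed to stop: v²/(2a) = 48.225 / 9.408 = 5.126 m, so total needed = 4.236 + 5.126 = 9.362 m > 6 m — it cannot stop.
Distance remaining when braking begins: 6 − 4.236 = 1.764 m.
v² = v₀² − 2a·d = 48.225 − 2 × 4.704 × 1.764 = 31.629 m²/s².
v = √31.629 = 5.624 m/s.

No — it strikes the obstacle at 5.6 m/s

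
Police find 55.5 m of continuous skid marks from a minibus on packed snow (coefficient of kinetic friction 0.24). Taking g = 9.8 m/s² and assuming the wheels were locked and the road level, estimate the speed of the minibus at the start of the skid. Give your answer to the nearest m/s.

Deceleration a = μg = 0.24 × 9.8 = 2.352 m/s².
v = √(2a·d) = √(2 × 2.352 × 55.5) = √261.072 = 16.1577 m/s.

Initial speed ≈ 16 m/s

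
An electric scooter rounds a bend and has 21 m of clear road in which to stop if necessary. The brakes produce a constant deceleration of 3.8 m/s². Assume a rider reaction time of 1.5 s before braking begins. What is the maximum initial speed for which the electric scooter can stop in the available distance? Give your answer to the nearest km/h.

Maximum speed ≈ 29 km/h

Stopping distance: v·t_r + v²/(2a) = 21 with t_r = 1.5 s and a = 3.800 m/s².
So v² + 11.400 v − 159.60 = 0.
Positive root: v = −a·t_r + √((a·t_r)² + 2a·d) = −5.700 + √(32.490 + 159.60) = 8.1597 m/s.
8.1597 m/s × 3.6 = 29.375 km/h.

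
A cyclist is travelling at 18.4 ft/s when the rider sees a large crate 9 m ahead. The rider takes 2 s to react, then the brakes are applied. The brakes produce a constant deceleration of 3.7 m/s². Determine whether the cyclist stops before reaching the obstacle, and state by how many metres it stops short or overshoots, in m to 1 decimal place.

No — it overshoots by 6.5 m

18.4 ft/s × 0.3048 = 5.6083 m/s.
Reaction distance = 5.6083 × 2 = 11.217 m.
Braking distance = v²/(2a) = 31.453 / 7.400 = 4.250 m.
Total stopping distance = 11.217 + 4.250 = 15.467 m, vs 9 m available — it cannot stop in time and overshoots by 15.467 − 9 = 6.467 m.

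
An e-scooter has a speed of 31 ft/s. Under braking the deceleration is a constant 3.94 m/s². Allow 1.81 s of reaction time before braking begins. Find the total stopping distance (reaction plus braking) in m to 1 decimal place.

Total stopping distance ≈ 28.4 m

31 ft/s × 0.3048 = 9.4488 m/s.
Reaction distance = v·t_r = 9.4488 × 1.81 = 17.102 m.
Braking distance = v²/(2a) = 9.4488² / (2 × 3.940) = 89.280 / 7.880 = 11.330 m.
Total = 17.102 + 11.330 = 28.432 m.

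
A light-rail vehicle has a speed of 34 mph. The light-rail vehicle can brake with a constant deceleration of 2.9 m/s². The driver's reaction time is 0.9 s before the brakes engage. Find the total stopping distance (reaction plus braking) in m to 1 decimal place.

34 mph × 0.44704 = 15.1994 m/s.
Reaction distance = v·t_r = 15.1994 × 0.9 = 13.679 m.
Braking distance = v²/(2a) = 15.1994² / (2 × 2.900) = 231.022 / 5.800 = 39.831 m.
Total = 13.679 + 39.831 = 53.510 m.

Total stopping distance ≈ 53.5 m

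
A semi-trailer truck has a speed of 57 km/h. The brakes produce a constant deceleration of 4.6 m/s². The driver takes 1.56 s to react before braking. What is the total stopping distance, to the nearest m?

57 km/h ÷ 3.6 = 15.8333 m/s.
Reaction distance = v·t_r = 15.8333 × 1.56 = 24.700 m.
Braking distance = v²/(2a) = 15.8333² / (2 × 4.600) = 250.693 / 9.200 = 27.249 m.
Total = 24.700 + 27.249 = 51.949 m.

Total stopping distance ≈ 52 m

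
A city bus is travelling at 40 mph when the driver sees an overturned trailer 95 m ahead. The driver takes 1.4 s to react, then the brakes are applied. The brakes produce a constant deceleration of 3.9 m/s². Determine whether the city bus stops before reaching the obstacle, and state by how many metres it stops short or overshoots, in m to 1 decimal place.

Yes — it stops 29.0 m short of the obstacle

40 mph × 0.44704 = 17.8816 m/s.
Reaction distance = 17.8816 × 1.4 = 25.034 m.
Braking distance = v²/(2a) = 319.752 / 7.800 = 40.994 m.
Total stopping distance = 25.034 + 40.994 = 66.028 m, vs 95 m available — it stops with 95 − 66.028 = 28.972 m to spare.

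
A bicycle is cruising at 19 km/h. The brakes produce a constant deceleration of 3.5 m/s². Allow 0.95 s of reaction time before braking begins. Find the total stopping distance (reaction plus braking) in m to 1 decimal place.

19 km/h ÷ 3.6 = 5.2778 m/s.
Reaction distance = v·t_r = 5.2778 × 0.95 = 5.014 m.
Braking distance = v²/(2a) = 5.2778² / (2 × 3.500) = 27.855 / 7.000 = 3.979 m.
Total = 5.014 + 3.979 = 8.993 m.

Total stopping distance ≈ 9.0 m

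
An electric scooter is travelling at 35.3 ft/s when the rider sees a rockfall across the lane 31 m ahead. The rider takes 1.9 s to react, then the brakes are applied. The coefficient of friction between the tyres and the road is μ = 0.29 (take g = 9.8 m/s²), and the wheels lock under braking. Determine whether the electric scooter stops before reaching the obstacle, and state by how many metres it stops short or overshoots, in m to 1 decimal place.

35.3 ft/s × 0.3048 = 10.7594 m/s.
a = μg = 0.29 × 9.8 = 2.842 m/s².
Reaction distance = 10.7594 × 1.9 = 20.443 m.
Braking distance = v²/(2a) = 115.765 / 5.684 = 20.367 m.
Total stopping distance = 20.443 + 20.367 = 40.810 m, vs 31 m available — it cannot stop in time and overshoots by 40.810 − 31 = 9.810 m.

No — it overshoots by 9.8 m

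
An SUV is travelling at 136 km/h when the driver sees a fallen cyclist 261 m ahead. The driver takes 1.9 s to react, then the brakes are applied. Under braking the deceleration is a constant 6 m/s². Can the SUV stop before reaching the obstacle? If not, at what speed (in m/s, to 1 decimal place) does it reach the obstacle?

136 km/h ÷ 3.6 = 37.7778 m/s.
Reaction distance = 37.7778 × 1.9 = 71.778 m.
Braking distance = v²/(2a) = 1427.162 / 12.000 = 118.930 m.
Total stopping distance = 71.778 + 118.930 = 190.708 m, vs 261 m available — it stops with 261 − 190.708 = 70.292 m to spare.

Yes — it stops about 70.3 m short of the obstacle, so it never reaches it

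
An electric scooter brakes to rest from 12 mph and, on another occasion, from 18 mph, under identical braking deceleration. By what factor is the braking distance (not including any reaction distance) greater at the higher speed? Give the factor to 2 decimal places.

Factor ≈ 2.25

Braking distance d = v²/(2a), so with a fixed, d ∝ v².
Factor = (18/12)² = 1.5000² = 2.2500.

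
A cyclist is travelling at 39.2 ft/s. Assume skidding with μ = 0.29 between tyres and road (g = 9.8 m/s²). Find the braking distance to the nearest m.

39.2 ft/s × 0.3048 = 11.9482 m/s.
a = μg = 0.29 × 9.8 = 2.842 m/s².
Braking distance = v²/(2a) = 11.9482² / (2 × 2.842) = 142.759 / 5.684 = 25.116 m.

Braking distance ≈ 25 m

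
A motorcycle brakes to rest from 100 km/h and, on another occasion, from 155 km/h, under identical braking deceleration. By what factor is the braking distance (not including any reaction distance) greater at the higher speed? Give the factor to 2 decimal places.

Factor ≈ 2.40

Braking distance d = v²/(2a), so with a fixed, d ∝ v².
Factor = (155/100)² = 1.5500² = 2.4025.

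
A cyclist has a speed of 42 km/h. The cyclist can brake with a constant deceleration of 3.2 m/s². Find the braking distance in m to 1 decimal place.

Braking distance ≈ 21.3 m

42 km/h ÷ 3.6 = 11.6667 m/s.
Braking distance = v²/(2a) = 11.6667² / (2 × 3.200) = 136.112 / 6.400 = 21.267 m.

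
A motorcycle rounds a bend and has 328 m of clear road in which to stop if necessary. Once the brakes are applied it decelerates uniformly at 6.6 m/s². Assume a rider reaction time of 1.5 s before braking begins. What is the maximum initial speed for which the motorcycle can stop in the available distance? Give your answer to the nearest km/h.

Stopping distance: v·t_r + v²/(2a) = 328 with t_r = 1.5 s and a = 6.600 m/s².
So v² + 19.800 v − 4329.60 = 0.
Positive root: v = −a·t_r + √((a·t_r)² + 2a·d) = −9.900 + √(98.010 + 4329.60) = 56.6403 m/s.
56.6403 m/s × 3.6 = 203.905 km/h.

Maximum speed ≈ 204 km/h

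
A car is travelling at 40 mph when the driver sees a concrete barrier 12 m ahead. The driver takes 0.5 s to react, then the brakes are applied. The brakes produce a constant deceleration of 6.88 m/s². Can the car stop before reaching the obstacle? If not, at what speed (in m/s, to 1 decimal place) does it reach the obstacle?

No — it strikes the obstacle at 16.7 m/s

40 mph × 0.44704 = 17.8816 m/s.
Reaction distance = 17.8816 × 0.5 = 8.941 m.
Braking distance needed to stop: v²/(2a) = 319.752 / 13.760 = 23.238 m, so total needed = 8.941 + 23.238 = 32.179 m > 12 m — it cannot stop.
Distance remaining when braking begins: 12 − 8.941 = 3.059 m.
v² = v₀² − 2a·d = 319.752 − 2 × 6.880 × 3.059 = 277.660 m²/s².
v = √277.660 = 16.663 m/s.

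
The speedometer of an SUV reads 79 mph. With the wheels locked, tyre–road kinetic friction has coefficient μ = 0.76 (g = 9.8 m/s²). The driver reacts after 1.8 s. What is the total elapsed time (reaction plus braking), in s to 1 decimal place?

79 mph × 0.44704 = 35.3162 m/s.
a = μg = 0.76 × 9.8 = 7.448 m/s².
Braking time = v/a = 35.3162 / 7.448 = 4.742 s.
Total = 1.8 + 4.742 = 6.542 s.

Total time ≈ 6.5 s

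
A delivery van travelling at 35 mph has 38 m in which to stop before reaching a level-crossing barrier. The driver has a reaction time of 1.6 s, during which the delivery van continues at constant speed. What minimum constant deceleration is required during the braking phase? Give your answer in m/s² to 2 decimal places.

Required deceleration ≈ 9.44 m/s²

35 mph × 0.44704 = 15.6464 m/s.
Distance covered during reaction = 15.6464 × 1.6 = 25.034 m.
Distance available for braking: 38 − 25.034 = 12.966 m.
v² = 2a·d ⇒ a = v²/(2d) = 15.6464² / (2 × 12.966) = 244.810 / 25.932 = 9.4405 m/s².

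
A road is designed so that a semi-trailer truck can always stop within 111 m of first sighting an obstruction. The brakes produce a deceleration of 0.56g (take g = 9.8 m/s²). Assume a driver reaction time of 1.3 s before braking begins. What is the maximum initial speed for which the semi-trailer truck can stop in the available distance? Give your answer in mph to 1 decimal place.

Maximum speed ≈ 63.7 mph

a = 0.56 × 9.8 = 5.488 m/s².
Stopping distance: v·t_r + v²/(2a) = 111 with t_r = 1.3 s and a = 5.488 m/s².
So v² + 14.269 v − 1218.34 = 0.
Positive root: v = −a·t_r + √((a·t_r)² + 2a·d) = −7.134 + √(50.894 + 1218.34) = 28.4923 m/s.
28.4923 m/s ÷ 0.44704 = 63.735 mph.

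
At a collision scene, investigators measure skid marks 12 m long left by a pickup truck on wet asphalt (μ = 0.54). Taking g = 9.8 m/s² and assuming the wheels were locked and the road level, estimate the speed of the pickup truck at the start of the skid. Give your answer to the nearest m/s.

Initial speed ≈ 11 m/s

Deceleration a = μg = 0.54 × 9.8 = 5.292 m/s².
v = √(2a·d) = √(2 × 5.292 × 12) = √127.008 = 11.2698 m/s.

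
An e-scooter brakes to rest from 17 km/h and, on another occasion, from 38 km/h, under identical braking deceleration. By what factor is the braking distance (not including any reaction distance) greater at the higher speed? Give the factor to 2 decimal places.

Factor ≈ 5.00

Braking distance d = v²/(2a), so with a fixed, d ∝ v².
Factor = (38/17)² = 2.2353² = 4.9966.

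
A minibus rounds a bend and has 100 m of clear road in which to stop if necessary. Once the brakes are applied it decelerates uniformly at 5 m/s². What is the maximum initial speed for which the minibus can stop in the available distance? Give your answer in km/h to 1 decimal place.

v²/(2a) = d ⇒ v = √(2 × 5.000 × 100) = √1000.00 = 31.6228 m/s.
31.6228 m/s × 3.6 = 113.842 km/h.

Maximum speed ≈ 113.8 km/h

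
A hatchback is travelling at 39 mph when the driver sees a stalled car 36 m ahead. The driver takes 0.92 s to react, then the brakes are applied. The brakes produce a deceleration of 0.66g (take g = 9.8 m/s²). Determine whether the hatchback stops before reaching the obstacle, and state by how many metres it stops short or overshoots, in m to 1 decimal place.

39 mph × 0.44704 = 17.4346 m/s.
a = 0.66 × 9.8 = 6.468 m/s².
Reaction distance = 17.4346 × 0.92 = 16.040 m.
Braking distance = v²/(2a) = 303.965 / 12.936 = 23.498 m.
Total stopping distance = 16.040 + 23.498 = 39.538 m, vs 36 m available — it cannot stop in time and overshoots by 39.538 − 36 = 3.538 m.

No — it overshoots by 3.5 m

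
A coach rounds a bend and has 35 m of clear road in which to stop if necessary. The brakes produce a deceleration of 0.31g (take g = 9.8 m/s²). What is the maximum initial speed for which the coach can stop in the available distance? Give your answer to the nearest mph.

a = 0.31 × 9.8 = 3.038 m/s².
v²/(2a) = d ⇒ v = √(2 × 3.038 × 35) = √212.66 = 14.5829 m/s.
14.5829 m/s ÷ 0.44704 = 32.621 mph.

Maximum speed ≈ 33 mph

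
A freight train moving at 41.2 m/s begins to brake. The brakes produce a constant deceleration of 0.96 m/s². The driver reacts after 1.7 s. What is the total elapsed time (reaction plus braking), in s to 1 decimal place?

Total time ≈ 44.6 s

Braking time = v/a = 41.2000 / 0.960 = 42.917 s.
Total = 1.7 + 42.917 = 44.617 s.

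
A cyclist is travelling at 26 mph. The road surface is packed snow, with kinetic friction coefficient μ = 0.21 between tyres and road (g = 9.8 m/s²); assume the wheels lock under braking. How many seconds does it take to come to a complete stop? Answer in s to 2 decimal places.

26 mph × 0.44704 = 11.6230 m/s.
a = μg = 0.21 × 9.8 = 2.058 m/s².
Braking time = v/a = 11.6230 / 2.058 = 5.648 s.

Braking time ≈ 5.65 s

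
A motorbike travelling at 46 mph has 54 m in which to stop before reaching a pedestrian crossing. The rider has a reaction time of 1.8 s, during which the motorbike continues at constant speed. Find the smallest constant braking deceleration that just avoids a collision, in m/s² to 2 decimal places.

46 mph × 0.44704 = 20.5638 m/s.
Distance covered during reaction = 20.5638 × 1.8 = 37.015 m.
Distance available for braking: 54 − 37.015 = 16.985 m.
v² = 2a·d ⇒ a = v²/(2d) = 20.5638² / (2 × 16.985) = 422.870 / 33.970 = 12.4483 m/s².

Required deceleration ≈ 12.45 m/s²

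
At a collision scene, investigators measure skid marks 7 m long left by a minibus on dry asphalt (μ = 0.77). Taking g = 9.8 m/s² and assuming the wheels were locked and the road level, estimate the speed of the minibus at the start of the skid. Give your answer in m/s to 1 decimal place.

Initial speed ≈ 10.3 m/s

Deceleration a = μg = 0.77 × 9.8 = 7.546 m/s².
v = √(2a·d) = √(2 × 7.546 × 7) = √105.644 = 10.2783 m/s.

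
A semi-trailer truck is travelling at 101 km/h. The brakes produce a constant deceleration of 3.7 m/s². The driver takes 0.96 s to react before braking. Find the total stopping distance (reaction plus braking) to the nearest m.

101 km/h ÷ 3.6 = 28.0556 m/s.
Reaction distance = v·t_r = 28.0556 × 0.96 = 26.933 m.
Braking distance = v²/(2a) = 28.0556² / (2 × 3.700) = 787.117 / 7.400 = 106.367 m.
Total = 26.933 + 106.367 = 133.300 m.

Total stopping distance ≈ 133 m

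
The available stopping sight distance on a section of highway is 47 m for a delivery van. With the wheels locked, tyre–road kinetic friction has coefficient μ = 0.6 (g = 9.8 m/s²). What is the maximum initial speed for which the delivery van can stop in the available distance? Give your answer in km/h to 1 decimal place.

a = μg = 0.6 × 9.8 = 5.880 m/s².
v²/(2a) = d ⇒ v = √(2 × 5.880 × 47) = √552.72 = 23.5100 m/s.
23.5100 m/s × 3.6 = 84.636 km/h.

Maximum speed ≈ 84.6 km/h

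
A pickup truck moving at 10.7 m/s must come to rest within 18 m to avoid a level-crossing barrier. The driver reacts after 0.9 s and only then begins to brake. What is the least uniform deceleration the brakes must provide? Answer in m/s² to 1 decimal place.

Required deceleration ≈ 6.8 m/s²

Distance covered during reaction = 10.7000 × 0.9 = 9.630 m.
Distance available for braking: 18 − 9.630 = 8.370 m.
v² = 2a·d ⇒ a = v²/(2d) = 10.7000² / (2 × 8.370) = 114.490 / 16.740 = 6.8393 m/s².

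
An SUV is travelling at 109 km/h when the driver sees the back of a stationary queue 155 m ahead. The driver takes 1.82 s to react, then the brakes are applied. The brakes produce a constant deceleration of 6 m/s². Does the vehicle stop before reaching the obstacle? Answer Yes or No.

Yes

109 km/h ÷ 3.6 = 30.2778 m/s.
Reaction distance = 30.2778 × 1.82 = 55.106 m.
Braking distance = v²/(2a) = 916.745 / 12.000 = 76.395 m.
Total stopping distance = 55.106 + 76.395 = 131.501 m, vs 155 m available — it stops with 155 − 131.501 = 23.499 m to spare.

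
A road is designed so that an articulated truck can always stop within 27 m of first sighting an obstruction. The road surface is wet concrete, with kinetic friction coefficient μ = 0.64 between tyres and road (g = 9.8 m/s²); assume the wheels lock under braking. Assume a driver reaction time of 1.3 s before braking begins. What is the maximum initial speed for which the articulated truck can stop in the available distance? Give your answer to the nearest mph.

Maximum speed ≈ 27 mph

a = μg = 0.64 × 9.8 = 6.272 m/s².
Stopping distance: v·t_r + v²/(2a) = 27 with t_r = 1.3 s and a = 6.272 m/s².
So v² + 16.307 v − 338.69 = 0.
Positive root: v = −a·t_r + √((a·t_r)² + 2a·d) = −8.154 + √(66.488 + 338.69) = 11.9750 m/s.
11.9750 m/s ÷ 0.44704 = 26.787 mph.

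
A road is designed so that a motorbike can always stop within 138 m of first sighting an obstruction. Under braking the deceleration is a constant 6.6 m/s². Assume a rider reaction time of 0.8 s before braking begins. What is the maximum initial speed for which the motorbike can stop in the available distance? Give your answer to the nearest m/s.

Maximum speed ≈ 38 m/s

Stopping distance: v·t_r + v²/(2a) = 138 with t_r = 0.8 s and a = 6.600 m/s².
So v² + 10.560 v − 1821.60 = 0.
Positive root: v = −a·t_r + √((a·t_r)² + 2a·d) = −5.280 + √(27.878 + 1821.60) = 37.7256 m/s.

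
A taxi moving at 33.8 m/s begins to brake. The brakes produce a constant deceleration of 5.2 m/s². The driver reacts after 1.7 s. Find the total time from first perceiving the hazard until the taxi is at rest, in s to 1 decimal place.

Braking time = v/a = 33.8000 / 5.200 = 6.500 s.
Total = 1.7 + 6.500 = 8.200 s.

Total time ≈ 8.2 s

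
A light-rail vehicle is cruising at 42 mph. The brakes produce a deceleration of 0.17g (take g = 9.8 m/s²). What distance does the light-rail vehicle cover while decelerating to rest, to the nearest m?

42 mph × 0.44704 = 18.7757 m/s.
a = 0.17 × 9.8 = 1.666 m/s².
Braking distance = v²/(2a) = 18.7757² / (2 × 1.666) = 352.527 / 3.332 = 105.800 m.

Braking distance ≈ 106 m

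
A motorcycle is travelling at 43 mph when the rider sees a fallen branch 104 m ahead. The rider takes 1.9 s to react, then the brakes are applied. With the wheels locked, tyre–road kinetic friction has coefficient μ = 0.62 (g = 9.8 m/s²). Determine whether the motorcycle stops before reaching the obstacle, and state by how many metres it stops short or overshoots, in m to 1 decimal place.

43 mph × 0.44704 = 19.2227 m/s.
a = μg = 0.62 × 9.8 = 6.076 m/s².
Reaction distance = 19.2227 × 1.9 = 36.523 m.
Braking distance = v²/(2a) = 369.512 / 12.152 = 30.408 m.
Total stopping distance = 36.523 + 30.408 = 66.931 m, vs 104 m available — it stops with 104 − 66.931 = 37.069 m to spare.

Yes — it stops 37.1 m short of the obstacle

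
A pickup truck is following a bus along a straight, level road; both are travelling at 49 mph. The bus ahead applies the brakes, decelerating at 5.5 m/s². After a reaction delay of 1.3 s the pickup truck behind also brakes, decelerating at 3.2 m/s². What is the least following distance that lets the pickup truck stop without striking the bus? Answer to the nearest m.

49 mph × 0.44704 = 21.9050 m/s.
Leader travels v²/(2a_L) = 479.829 / 11.000 = 43.621 m before stopping.
Follower covers v·t_r = 21.9050 × 1.3 = 28.477 m while reacting, then v²/(2a_F) = 479.829 / 6.400 = 74.973 m while braking, for a total of 28.477 + 74.973 = 103.450 m.
Since a_F ≤ a_L and the follower starts braking later, the follower is never slower than the leader, so the closest approach is when both have stopped.
Minimum gap = 103.450 − 43.621 = 59.829 m.

Minimum gap ≈ 60 m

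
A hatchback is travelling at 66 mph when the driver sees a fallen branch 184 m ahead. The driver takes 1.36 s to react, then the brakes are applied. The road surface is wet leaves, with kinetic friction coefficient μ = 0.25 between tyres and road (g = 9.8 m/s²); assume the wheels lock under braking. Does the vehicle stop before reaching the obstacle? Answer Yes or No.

No

66 mph × 0.44704 = 29.5046 m/s.
a = μg = 0.25 × 9.8 = 2.450 m/s².
Reaction distance = 29.5046 × 1.36 = 40.126 m.
Braking distance = v²/(2a) = 870.521 / 4.900 = 177.657 m.
Total stopping distance = 40.126 + 177.657 = 217.783 m, vs 184 m available — it cannot stop in time and overshoots by 217.783 − 184 = 33.783 m.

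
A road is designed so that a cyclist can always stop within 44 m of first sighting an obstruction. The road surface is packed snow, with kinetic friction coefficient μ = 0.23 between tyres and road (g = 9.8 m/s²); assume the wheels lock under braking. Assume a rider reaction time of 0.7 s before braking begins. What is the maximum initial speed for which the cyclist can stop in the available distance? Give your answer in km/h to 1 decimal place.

Maximum speed ≈ 45.3 km/h

a = μg = 0.23 × 9.8 = 2.254 m/s².
Stopping distance: v·t_r + v²/(2a) = 44 with t_r = 0.7 s and a = 2.254 m/s².
So v² + 3.156 v − 198.35 = 0.
Positive root: v = −a·t_r + √((a·t_r)² + 2a·d) = −1.578 + √(2.490 + 198.35) = 12.5938 m/s.
12.5938 m/s × 3.6 = 45.338 km/h.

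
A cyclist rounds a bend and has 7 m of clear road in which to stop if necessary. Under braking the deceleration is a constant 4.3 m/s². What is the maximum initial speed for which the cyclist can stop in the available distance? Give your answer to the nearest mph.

Maximum speed ≈ 17 mph

v²/(2a) = d ⇒ v = √(2 × 4.300 × 7) = √60.20 = 7.7589 m/s.
7.7589 m/s ÷ 0.44704 = 17.356 mph.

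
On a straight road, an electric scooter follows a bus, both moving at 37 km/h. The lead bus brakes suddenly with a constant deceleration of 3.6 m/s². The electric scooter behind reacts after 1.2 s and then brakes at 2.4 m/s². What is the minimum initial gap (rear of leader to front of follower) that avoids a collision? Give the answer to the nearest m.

Minimum gap ≈ 20 m

37 km/h ÷ 3.6 = 10.2778 m/s.
Leader travels v²/(2a_L) = 105.633 / 7.200 = 14.671 m before stopping.
Follower covers v·t_r = 10.2778 × 1.2 = 12.333 m while reacting, then v²/(2a_F) = 105.633 / 4.800 = 22.007 m while braking, for a total of 12.333 + 22.007 = 34.340 m.
Since a_F ≤ a_L and the follower starts braking later, the follower is never slower than the leader, so the closest approach is when both have stopped.
Minimum gap = 34.340 − 14.671 = 19.669 m.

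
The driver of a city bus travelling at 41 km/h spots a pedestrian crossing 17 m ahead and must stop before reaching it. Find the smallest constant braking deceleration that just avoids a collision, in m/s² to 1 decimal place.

41 km/h ÷ 3.6 = 11.3889 m/s.
v² = 2a·d ⇒ a = v²/(2d) = 11.3889² / (2 × 17.000) = 129.707 / 34.000 = 3.8149 m/s².

Required deceleration ≈ 3.8 m/s²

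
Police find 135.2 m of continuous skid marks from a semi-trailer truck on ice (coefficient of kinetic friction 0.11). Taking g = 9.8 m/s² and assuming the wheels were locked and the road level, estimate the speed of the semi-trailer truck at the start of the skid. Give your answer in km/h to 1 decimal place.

Deceleration a = μg = 0.11 × 9.8 = 1.078 m/s².
v = √(2a·d) = √(2 × 1.078 × 135.2) = √291.491 = 17.0731 m/s.
= 17.0731 × 3.6 = 61.463 km/h.

Initial speed ≈ 61.5 km/h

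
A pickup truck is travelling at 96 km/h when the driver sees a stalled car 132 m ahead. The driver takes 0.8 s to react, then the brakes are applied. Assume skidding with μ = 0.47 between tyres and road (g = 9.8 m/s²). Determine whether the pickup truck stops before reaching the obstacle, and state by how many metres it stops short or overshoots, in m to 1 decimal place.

Yes — it stops 33.5 m short of the obstacle

96 km/h ÷ 3.6 = 26.6667 m/s.
a = μg = 0.47 × 9.8 = 4.606 m/s².
Reaction distance = 26.6667 × 0.8 = 21.333 m.
Braking distance = v²/(2a) = 711.113 / 9.212 = 77.194 m.
Total stopping distance = 21.333 + 77.194 = 98.527 m, vs 132 m available — it stops with 132 − 98.527 = 33.473 m to spare.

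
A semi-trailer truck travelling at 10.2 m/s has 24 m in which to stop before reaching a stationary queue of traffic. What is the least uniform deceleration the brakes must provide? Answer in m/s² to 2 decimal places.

Required deceleration ≈ 2.17 m/s²

v² = 2a·d ⇒ a = v²/(2d) = 10.2000² / (2 × 24.000) = 104.040 / 48.000 = 2.1675 m/s².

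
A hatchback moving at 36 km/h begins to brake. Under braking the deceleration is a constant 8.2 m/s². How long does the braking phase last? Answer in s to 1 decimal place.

36 km/h ÷ 3.6 = 10.0000 m/s.
Braking time = v/a = 10.0000 / 8.200 = 1.220 s.

Braking time ≈ 1.2 s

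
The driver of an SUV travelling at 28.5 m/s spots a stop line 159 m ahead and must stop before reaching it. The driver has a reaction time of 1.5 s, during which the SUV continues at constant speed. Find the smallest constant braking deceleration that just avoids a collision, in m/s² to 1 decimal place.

Distance covered during reaction = 28.5000 × 1.5 = 42.750 m.
Distance available for braking: 159 − 42.750 = 116.250 m.
v² = 2a·d ⇒ a = v²/(2d) = 28.5000² / (2 × 116.250) = 812.250 / 232.500 = 3.4935 m/s².

Required deceleration ≈ 3.5 m/s²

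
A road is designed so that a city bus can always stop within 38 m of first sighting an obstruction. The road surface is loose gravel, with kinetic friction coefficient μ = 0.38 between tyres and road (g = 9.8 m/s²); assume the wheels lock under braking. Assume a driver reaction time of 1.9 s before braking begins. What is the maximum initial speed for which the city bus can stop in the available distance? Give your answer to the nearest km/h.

Maximum speed ≈ 40 km/h

a = μg = 0.38 × 9.8 = 3.724 m/s².
Stopping distance: v·t_r + v²/(2a) = 38 with t_r = 1.9 s and a = 3.724 m/s².
So v² + 14.151 v − 283.02 = 0.
Positive root: v = −a·t_r + √((a·t_r)² + 2a·d) = −7.076 + √(50.070 + 283.02) = 11.1748 m/s.
11.1748 m/s × 3.6 = 40.229 km/h.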